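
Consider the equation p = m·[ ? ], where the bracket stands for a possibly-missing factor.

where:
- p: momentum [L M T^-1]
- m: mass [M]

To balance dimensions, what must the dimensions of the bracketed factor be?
[L T^-1] — velocity (e.g. v)

p has dimensions [L M T^-1]; m has dimensions [M].
The bracketed factor must supply [L M T^-1] / [M] = [L T^-1].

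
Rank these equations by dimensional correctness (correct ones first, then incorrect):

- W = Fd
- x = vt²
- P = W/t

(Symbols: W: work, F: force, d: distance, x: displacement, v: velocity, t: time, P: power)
Dimensionally correct: W = Fd, P = W/t
Dimensionally incorrect: x = vt²
Ordered (correct first, then incorrect): W = Fd, P = W/t, x = vt²

- W = Fd: LHS [L^2 M T^-2], RHS [L^2 M T^-2] → correct ✓
- x = vt²: LHS [L], RHS [L T] → incorrect ✗
- P = W/t: LHS [L^2 M T^-3], RHS [L^2 M T^-3] → correct ✓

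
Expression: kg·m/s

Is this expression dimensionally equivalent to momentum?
Yes

The expression kg·m/s has dimensions [L M T^-1], which is exactly momentum [L M T^-1].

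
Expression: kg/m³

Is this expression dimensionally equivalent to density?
Yes

The expression kg/m³ has dimensions [L^-3 M], which is exactly density [L^-3 M].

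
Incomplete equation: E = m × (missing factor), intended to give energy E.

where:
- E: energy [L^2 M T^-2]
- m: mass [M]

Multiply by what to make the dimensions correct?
v² (velocity squared), dimensions [L^2 T^-2]

E has dimensions [L^2 M T^-2] and m has dimensions [M].
The missing factor must have dimensions [L^2 M T^-2] / [M] = [L^2 T^-2], i.e. velocity squared (v²).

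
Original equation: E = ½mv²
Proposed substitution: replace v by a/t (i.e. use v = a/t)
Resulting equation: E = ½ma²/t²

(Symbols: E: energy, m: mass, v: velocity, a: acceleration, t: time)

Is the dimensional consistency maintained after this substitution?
No

[v] = [L T^-1] and [a/t] = [L T^-3]. These differ, so the substitution replaces a quantity by one of different dimensions and the result E = ½ma²/t² has LHS [L^2 M T^-2] vs RHS [L^2 M T^-6] — inconsistent.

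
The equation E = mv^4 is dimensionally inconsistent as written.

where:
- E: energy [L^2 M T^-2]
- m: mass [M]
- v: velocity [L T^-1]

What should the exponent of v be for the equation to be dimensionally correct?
The exponent of v should be 2: E = mv^2

The LHS E has dimensions [L^2 M T^-2]; v has dimensions [L T^-1].
As written, the RHS mv^4 (exponent 4 on v) has dimensions [L^4 M T^-4], which does not match.
With exponent 2, the RHS mv^2 has dimensions [L^2 M T^-2], matching the LHS.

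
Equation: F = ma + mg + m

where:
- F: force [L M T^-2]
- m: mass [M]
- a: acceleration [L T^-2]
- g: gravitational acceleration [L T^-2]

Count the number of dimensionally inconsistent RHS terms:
1

LHS F: [L M T^-2]
- ma: [L M T^-2] ✓
- mg: [L M T^-2] ✓
- m: [M] ✗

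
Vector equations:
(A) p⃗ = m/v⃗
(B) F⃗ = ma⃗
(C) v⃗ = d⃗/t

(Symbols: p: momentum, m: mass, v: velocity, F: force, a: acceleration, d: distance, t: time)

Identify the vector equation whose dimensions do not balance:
(A) p⃗ = m/v⃗

(A) p⃗ = m/v⃗: LHS [L M T^-1], RHS [L^-1 M T] ✗ — momentum is mass times velocity; should be mv⃗ (and division by a vector is undefined)
(B) F⃗ = ma⃗: LHS [L M T^-2], RHS [L M T^-2] ✓ — Force and acceleration are vectors, mass is a scalar
(C) v⃗ = d⃗/t: LHS [L T^-1], RHS [L T^-1] ✓ — displacement (vector) divided by time (scalar)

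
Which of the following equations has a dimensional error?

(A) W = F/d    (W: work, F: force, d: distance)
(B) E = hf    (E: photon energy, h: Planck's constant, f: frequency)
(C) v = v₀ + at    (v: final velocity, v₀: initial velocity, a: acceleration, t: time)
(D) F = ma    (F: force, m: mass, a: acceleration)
(A) W = F/d

The equation (A) W = F/d is dimensionally incorrect.

LHS (W): [L^2 M T^-2]
RHS (F/d): [M T^-2] ✗

The dimensions do not match. The other three equations balance.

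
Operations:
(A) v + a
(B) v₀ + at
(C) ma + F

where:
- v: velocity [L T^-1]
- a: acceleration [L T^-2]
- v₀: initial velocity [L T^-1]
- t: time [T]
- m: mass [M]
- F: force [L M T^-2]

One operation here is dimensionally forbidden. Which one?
(A) v + a

(A) v + a: v [L T^-1] and a [L T^-2] — different dimensions cannot be added/subtracted ✗
(B) v₀ + at: v₀ [L T^-1] and at [L T^-1] — same dimensions ✓
(C) ma + F: ma [L M T^-2] and F [L M T^-2] — same dimensions ✓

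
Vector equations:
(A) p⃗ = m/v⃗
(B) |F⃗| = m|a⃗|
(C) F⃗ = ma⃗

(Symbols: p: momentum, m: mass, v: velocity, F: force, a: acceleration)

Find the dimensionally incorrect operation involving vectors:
(A) p⃗ = m/v⃗

(A) p⃗ = m/v⃗: LHS [L M T^-1], RHS [L^-1 M T] ✗ — momentum is mass times velocity; should be mv⃗ (and division by a vector is undefined)
(B) |F⃗| = m|a⃗|: LHS [L M T^-2], RHS [L M T^-2] ✓ — magnitudes of vectors are scalars
(C) F⃗ = ma⃗: LHS [L M T^-2], RHS [L M T^-2] ✓ — Force and acceleration are vectors, mass is a scalar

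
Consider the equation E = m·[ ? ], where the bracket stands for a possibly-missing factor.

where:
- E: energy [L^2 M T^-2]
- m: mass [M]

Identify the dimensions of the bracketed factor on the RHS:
[L^2 T^-2] — velocity squared (e.g. v²)

E has dimensions [L^2 M T^-2]; m has dimensions [M].
The bracketed factor must supply [L^2 M T^-2] / [M] = [L^2 T^-2].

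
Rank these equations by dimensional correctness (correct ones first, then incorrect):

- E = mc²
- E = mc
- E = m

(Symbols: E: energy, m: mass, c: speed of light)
Dimensionally correct: E = mc²
Dimensionally incorrect: E = mc, E = m
Ordered (correct first, then incorrect): E = mc², E = mc, E = m

- E = mc²: LHS [L^2 M T^-2], RHS [L^2 M T^-2] → correct ✓
- E = mc: LHS [L^2 M T^-2], RHS [L M T^-1] → incorrect ✗
- E = m: LHS [L^2 M T^-2], RHS [M] → incorrect ✗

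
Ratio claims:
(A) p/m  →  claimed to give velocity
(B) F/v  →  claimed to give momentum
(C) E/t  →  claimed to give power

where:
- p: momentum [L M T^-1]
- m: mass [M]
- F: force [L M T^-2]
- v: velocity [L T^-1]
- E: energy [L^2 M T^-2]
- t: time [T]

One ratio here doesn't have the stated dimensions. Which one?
(B) F/v does not give momentum

(A) p/m: [L T^-1] = velocity [L T^-1] ✓
(B) F/v: [M T^-1] ≠ momentum [L M T^-1] ✗
(C) E/t: [L^2 M T^-3] = power [L^2 M T^-3] ✓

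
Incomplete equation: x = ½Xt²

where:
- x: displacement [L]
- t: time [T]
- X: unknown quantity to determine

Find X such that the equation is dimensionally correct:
X = a (acceleration), dimensions [L T^-2]

x has dimensions [L]; the rest of the RHS (½ t²) has dimensions [T^2].
So X must have dimensions [L T^-2] — X = a (acceleration).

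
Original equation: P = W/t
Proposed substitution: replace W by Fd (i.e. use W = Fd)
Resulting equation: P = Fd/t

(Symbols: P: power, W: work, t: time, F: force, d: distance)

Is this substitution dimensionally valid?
Yes

[W] = [L^2 M T^-2] and [Fd] = [L^2 M T^-2]. These match, so the substitution replaces a quantity by one of the same dimensions and the result P = Fd/t has LHS [L^2 M T^-3] vs RHS [L^2 M T^-3] — still consistent.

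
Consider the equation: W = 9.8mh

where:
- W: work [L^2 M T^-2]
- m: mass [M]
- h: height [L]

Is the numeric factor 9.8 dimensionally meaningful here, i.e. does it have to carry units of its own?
Yes

W has dimensions [L^2 M T^-2], while mh alone has dimensions [L M]. For the equation to balance, the factor 9.8 must carry dimensions [L T^-2] — it is a dimensional constant (a numerical value of a physical quantity with its units suppressed), not a pure number.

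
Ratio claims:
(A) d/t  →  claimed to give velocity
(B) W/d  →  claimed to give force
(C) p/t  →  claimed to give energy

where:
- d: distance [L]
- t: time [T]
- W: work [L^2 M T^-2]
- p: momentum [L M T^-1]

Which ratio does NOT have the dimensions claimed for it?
(C) p/t does not give energy

(A) d/t: [L T^-1] = velocity [L T^-1] ✓
(B) W/d: [L M T^-2] = force [L M T^-2] ✓
(C) p/t: [L M T^-2] ≠ energy [L^2 M T^-2] ✗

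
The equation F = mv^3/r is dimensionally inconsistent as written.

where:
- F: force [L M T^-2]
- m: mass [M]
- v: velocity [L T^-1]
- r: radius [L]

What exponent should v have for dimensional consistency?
The exponent of v should be 2: F = mv^2/r

The LHS F has dimensions [L M T^-2]; v has dimensions [L T^-1].
As written, the RHS mv^3/r (exponent 3 on v) has dimensions [L^2 M T^-3], which does not match.
With exponent 2, the RHS mv^2/r has dimensions [L M T^-2], matching the LHS.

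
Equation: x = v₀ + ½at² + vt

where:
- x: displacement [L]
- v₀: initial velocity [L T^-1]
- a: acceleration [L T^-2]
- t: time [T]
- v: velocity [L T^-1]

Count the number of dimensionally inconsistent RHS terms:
1

LHS x: [L]
- v₀: [L T^-1] ✗
- ½at²: [L] ✓
- vt: [L] ✓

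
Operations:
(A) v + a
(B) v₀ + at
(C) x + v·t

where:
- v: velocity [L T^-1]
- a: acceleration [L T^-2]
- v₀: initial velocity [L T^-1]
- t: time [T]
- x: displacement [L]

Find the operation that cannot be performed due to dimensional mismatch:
(A) v + a

(A) v + a: v [L T^-1] and a [L T^-2] — different dimensions cannot be added/subtracted ✗
(B) v₀ + at: v₀ [L T^-1] and at [L T^-1] — same dimensions ✓
(C) x + v·t: x [L] and v·t [L] — same dimensions ✓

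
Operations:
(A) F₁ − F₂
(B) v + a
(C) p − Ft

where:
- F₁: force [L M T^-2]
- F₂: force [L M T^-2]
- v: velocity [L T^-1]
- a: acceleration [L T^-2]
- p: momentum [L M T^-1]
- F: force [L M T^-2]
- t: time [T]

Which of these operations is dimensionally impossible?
(B) v + a

(A) F₁ − F₂: F₁ [L M T^-2] and F₂ [L M T^-2] — same dimensions ✓
(B) v + a: v [L T^-1] and a [L T^-2] — different dimensions cannot be added/subtracted ✗
(C) p − Ft: p [L M T^-1] and Ft [L M T^-1] — same dimensions ✓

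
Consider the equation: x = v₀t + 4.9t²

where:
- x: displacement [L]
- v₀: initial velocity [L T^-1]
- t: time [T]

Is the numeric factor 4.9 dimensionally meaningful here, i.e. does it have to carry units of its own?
Yes

x has dimensions [L], while t² alone has dimensions [T^2]. For the equation to balance, the factor 4.9 must carry dimensions [L T^-2] — it is a dimensional constant (a numerical value of a physical quantity with its units suppressed), not a pure number.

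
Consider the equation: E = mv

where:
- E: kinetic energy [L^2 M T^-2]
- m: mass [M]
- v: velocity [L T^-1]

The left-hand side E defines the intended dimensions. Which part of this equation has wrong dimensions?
The right-hand side term mv

E has dimensions [L^2 M T^-2], but mv has dimensions [L M T^-1], so the term mv is dimensionally wrong for E.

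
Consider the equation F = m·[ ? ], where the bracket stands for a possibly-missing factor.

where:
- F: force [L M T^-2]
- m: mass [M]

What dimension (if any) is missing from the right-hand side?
[L T^-2] — acceleration (e.g. a)

F has dimensions [L M T^-2]; m has dimensions [M].
The bracketed factor must supply [L M T^-2] / [M] = [L T^-2].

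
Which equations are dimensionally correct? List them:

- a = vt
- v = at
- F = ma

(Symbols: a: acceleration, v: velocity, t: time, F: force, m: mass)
Dimensionally correct: v = at, F = ma
Dimensionally incorrect: a = vt
Ordered (correct first, then incorrect): v = at, F = ma, a = vt

- a = vt: LHS [L T^-2], RHS [L] → incorrect ✗
- v = at: LHS [L T^-1], RHS [L T^-1] → correct ✓
- F = ma: LHS [L M T^-2], RHS [L M T^-2] → correct ✓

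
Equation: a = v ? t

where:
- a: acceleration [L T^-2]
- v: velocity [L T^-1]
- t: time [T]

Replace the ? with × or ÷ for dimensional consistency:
division (÷): a = v ÷ t

a [L T^-2]; v [L T^-1]; t [T].
v × t → [L] ✗
v ÷ t → [L T^-2] ✓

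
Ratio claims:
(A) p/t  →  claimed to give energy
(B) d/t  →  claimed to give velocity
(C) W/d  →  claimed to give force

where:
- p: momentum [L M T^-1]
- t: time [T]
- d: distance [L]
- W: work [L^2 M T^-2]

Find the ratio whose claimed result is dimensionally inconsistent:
(A) p/t does not give energy

(A) p/t: [L M T^-2] ≠ energy [L^2 M T^-2] ✗
(B) d/t: [L T^-1] = velocity [L T^-1] ✓
(C) W/d: [L M T^-2] = force [L M T^-2] ✓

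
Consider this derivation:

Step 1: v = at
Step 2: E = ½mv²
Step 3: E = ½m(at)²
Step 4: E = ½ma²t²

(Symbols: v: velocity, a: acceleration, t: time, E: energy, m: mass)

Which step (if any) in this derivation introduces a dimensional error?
No step introduces an error — all steps are dimensionally consistent.

Step 1: v = at → LHS [L T^-1], RHS [L T^-1] ✓
Step 2: E = ½mv² → LHS [L^2 M T^-2], RHS [L^2 M T^-2] ✓
Step 3: E = ½m(at)² → LHS [L^2 M T^-2], RHS [L^2 M T^-2] ✓
Step 4: E = ½ma²t² → LHS [L^2 M T^-2], RHS [L^2 M T^-2] ✓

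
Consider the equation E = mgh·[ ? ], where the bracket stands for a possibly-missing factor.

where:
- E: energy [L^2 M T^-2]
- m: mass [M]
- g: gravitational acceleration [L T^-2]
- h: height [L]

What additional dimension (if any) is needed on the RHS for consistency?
Nothing is missing — the bracketed factor must be dimensionless.

E has dimensions [L^2 M T^-2] and mgh already has dimensions [L^2 M T^-2], so E = mgh is dimensionally complete.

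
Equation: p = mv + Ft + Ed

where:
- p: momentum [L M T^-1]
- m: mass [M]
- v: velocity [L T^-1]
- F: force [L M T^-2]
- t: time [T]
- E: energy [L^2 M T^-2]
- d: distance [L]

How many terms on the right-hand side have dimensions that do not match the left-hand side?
1

LHS p: [L M T^-1]
- mv: [L M T^-1] ✓
- Ft: [L M T^-1] ✓
- Ed: [L^3 M T^-2] ✗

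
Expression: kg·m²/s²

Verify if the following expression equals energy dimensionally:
Yes

The expression kg·m²/s² has dimensions [L^2 M T^-2], which is exactly energy [L^2 M T^-2].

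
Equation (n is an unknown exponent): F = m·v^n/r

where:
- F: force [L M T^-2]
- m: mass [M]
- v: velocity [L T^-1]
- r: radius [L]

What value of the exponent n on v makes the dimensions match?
n = 2

F has dimensions [L M T^-2]; v has dimensions [L T^-1].
The rest of the RHS has dimensions [L^-1 M], so v^n must supply [L^2 T^-2].
With n = 2: m·v^2/r has dimensions [L M T^-2], matching the LHS ✓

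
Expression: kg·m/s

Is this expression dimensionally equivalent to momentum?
Yes

The expression kg·m/s has dimensions [L M T^-1], which is exactly momentum [L M T^-1].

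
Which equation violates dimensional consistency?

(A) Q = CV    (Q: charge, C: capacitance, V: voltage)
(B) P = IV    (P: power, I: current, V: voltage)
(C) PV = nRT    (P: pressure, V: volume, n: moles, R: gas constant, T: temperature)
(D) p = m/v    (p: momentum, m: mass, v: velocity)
(D) p = m/v

The equation (D) p = m/v is dimensionally incorrect.

LHS (p): [L M T^-1]
RHS (m/v): [L^-1 M T] ✗

The dimensions do not match. The other three equations balance.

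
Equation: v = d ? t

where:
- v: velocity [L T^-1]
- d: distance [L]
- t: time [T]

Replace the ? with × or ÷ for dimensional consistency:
division (÷): v = d ÷ t

v [L T^-1]; d [L]; t [T].
d × t → [L T] ✗
d ÷ t → [L T^-1] ✓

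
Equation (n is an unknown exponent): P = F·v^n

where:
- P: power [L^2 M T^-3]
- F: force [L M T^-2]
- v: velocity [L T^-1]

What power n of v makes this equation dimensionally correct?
n = 1

P has dimensions [L^2 M T^-3]; v has dimensions [L T^-1].
The rest of the RHS has dimensions [L M T^-2], so v^n must supply [L T^-1].
With n = 1: F·v^1 has dimensions [L^2 M T^-3], matching the LHS ✓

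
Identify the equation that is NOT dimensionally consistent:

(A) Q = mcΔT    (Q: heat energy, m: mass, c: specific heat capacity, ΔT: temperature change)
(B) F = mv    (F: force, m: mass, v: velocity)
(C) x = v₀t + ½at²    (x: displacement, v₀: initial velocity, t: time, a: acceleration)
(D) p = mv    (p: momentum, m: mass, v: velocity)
(B) F = mv

The equation (B) F = mv is dimensionally incorrect.

LHS (F): [L M T^-2]
RHS (mv): [L M T^-1] ✗

The dimensions do not match. The other three equations balance.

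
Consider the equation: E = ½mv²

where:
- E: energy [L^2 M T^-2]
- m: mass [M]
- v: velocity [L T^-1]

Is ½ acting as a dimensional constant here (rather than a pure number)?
No

E has dimensions [L^2 M T^-2] and mv² already has dimensions [L^2 M T^-2], so the equation balances without ½ contributing any dimensions. ½ is a pure (dimensionless) number; changing or removing it would not affect dimensional consistency.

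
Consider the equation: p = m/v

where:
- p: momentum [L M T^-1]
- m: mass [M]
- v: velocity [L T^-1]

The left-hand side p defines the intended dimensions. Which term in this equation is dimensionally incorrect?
The right-hand side term m/v

p has dimensions [L M T^-1], but m/v has dimensions [L^-1 M T], so the term m/v is dimensionally wrong for p.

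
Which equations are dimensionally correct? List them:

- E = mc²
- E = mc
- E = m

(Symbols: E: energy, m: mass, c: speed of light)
Dimensionally correct: E = mc²
Dimensionally incorrect: E = mc, E = m
Ordered (correct first, then incorrect): E = mc², E = mc, E = m

- E = mc²: LHS [L^2 M T^-2], RHS [L^2 M T^-2] → correct ✓
- E = mc: LHS [L^2 M T^-2], RHS [L M T^-1] → incorrect ✗
- E = m: LHS [L^2 M T^-2], RHS [M] → incorrect ✗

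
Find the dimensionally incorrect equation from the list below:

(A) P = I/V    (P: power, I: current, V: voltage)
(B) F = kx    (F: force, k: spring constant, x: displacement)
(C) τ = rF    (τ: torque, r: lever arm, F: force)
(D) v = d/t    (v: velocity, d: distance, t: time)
(A) P = I/V

The equation (A) P = I/V is dimensionally incorrect.

LHS (P): [L^2 M T^-3]
RHS (I/V): [I^2 L^-2 M^-1 T^3] ✗

The dimensions do not match. The other three equations balance.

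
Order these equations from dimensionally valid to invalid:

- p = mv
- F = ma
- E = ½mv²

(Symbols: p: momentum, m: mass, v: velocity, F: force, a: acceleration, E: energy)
Dimensionally correct: p = mv, F = ma, E = ½mv²
Dimensionally incorrect: none
Ordered (correct first, then incorrect): p = mv, F = ma, E = ½mv²

- p = mv: LHS [L M T^-1], RHS [L M T^-1] → correct ✓
- F = ma: LHS [L M T^-2], RHS [L M T^-2] → correct ✓
- E = ½mv²: LHS [L^2 M T^-2], RHS [L^2 M T^-2] → correct ✓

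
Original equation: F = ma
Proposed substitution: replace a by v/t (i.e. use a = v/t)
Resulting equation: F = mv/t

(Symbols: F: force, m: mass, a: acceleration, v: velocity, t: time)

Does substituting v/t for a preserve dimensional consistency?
Yes

[a] = [L T^-2] and [v/t] = [L T^-2]. These match, so the substitution replaces a quantity by one of the same dimensions and the result F = mv/t has LHS [L M T^-2] vs RHS [L M T^-2] — still consistent.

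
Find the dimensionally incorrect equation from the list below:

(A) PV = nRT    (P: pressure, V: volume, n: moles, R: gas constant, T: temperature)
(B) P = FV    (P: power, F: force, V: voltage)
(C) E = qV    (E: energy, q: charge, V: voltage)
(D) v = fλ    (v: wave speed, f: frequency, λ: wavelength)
(B) P = FV

The equation (B) P = FV is dimensionally incorrect.

LHS (P): [L^2 M T^-3]
RHS (FV): [I^-1 L^3 M^2 T^-5] ✗

The dimensions do not match. The other three equations balance.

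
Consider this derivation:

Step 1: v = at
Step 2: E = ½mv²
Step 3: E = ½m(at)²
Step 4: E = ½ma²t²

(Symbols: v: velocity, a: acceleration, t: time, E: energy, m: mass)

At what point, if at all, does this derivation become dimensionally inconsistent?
No step introduces an error — all steps are dimensionally consistent.

Step 1: v = at → LHS [L T^-1], RHS [L T^-1] ✓
Step 2: E = ½mv² → LHS [L^2 M T^-2], RHS [L^2 M T^-2] ✓
Step 3: E = ½m(at)² → LHS [L^2 M T^-2], RHS [L^2 M T^-2] ✓
Step 4: E = ½ma²t² → LHS [L^2 M T^-2], RHS [L^2 M T^-2] ✓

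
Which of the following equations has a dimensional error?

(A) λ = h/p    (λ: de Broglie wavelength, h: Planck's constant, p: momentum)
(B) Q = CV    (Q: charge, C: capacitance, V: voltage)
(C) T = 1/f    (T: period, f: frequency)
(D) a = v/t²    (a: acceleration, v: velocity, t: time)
(D) a = v/t²

The equation (D) a = v/t² is dimensionally incorrect.

LHS (a): [L T^-2]
RHS (v/t²): [L T^-3] ✗

The dimensions do not match. The other three equations balance.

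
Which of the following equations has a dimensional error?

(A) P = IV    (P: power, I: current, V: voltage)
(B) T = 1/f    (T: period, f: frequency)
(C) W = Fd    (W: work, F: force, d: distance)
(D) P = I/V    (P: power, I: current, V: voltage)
(D) P = I/V

The equation (D) P = I/V is dimensionally incorrect.

LHS (P): [L^2 M T^-3]
RHS (I/V): [I^2 L^-2 M^-1 T^3] ✗

The dimensions do not match. The other three equations balance.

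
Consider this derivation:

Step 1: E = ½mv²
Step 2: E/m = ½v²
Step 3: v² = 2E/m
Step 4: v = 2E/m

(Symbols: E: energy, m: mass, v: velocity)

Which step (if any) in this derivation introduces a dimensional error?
Step 4

Step 1: E = ½mv² → LHS [L^2 M T^-2], RHS [L^2 M T^-2] ✓
Step 2: E/m = ½v² → LHS [L^2 T^-2], RHS [L^2 T^-2] ✓
Step 3: v² = 2E/m → LHS [L^2 T^-2], RHS [L^2 T^-2] ✓
Step 4: v = 2E/m → LHS [L T^-1], RHS [L^2 T^-2] ✗

The first dimensional inconsistency appears in step 4: v = 2E/m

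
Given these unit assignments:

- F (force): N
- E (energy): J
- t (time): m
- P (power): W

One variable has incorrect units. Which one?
t

The variable t (time) should have units s, not m.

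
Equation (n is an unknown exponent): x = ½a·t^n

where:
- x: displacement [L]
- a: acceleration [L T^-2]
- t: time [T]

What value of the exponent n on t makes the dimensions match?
n = 2

x has dimensions [L]; t has dimensions [T].
The rest of the RHS has dimensions [L T^-2], so t^n must supply [T^2].
With n = 2: ½a·t^2 has dimensions [L], matching the LHS ✓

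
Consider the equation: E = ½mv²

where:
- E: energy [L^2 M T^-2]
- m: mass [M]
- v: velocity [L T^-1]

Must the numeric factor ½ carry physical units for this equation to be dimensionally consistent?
No

E has dimensions [L^2 M T^-2] and mv² already has dimensions [L^2 M T^-2], so the equation balances without ½ contributing any dimensions. ½ is a pure (dimensionless) number; changing or removing it would not affect dimensional consistency.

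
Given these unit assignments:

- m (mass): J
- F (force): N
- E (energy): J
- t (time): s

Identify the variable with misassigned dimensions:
m

The variable m (mass) should have units kg, not J.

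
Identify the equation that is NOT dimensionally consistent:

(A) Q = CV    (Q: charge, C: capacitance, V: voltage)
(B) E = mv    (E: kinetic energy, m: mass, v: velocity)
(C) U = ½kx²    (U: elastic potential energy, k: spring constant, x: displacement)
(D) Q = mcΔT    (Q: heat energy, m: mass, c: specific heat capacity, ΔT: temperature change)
(B) E = mv

The equation (B) E = mv is dimensionally incorrect.

LHS (E): [L^2 M T^-2]
RHS (mv): [L M T^-1] ✗

The dimensions do not match. The other three equations balance.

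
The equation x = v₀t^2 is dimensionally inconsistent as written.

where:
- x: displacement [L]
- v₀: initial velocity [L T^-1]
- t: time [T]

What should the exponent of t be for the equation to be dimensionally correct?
The exponent of t should be 1: x = v₀t

The LHS x has dimensions [L]; t has dimensions [T].
As written, the RHS v₀t^2 (exponent 2 on t) has dimensions [L T], which does not match.
With exponent 1, the RHS v₀t has dimensions [L], matching the LHS.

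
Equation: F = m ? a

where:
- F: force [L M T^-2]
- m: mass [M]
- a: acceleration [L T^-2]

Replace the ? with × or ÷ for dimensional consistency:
multiplication (×): F = m × a

F [L M T^-2]; m [M]; a [L T^-2].
m × a → [L M T^-2] ✓
m ÷ a → [L^-1 M T^2] ✗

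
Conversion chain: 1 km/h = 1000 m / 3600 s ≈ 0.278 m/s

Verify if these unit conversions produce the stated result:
The chain is correct (no errors).

Correct: 1 km = 1000 m, 1 h = 3600 s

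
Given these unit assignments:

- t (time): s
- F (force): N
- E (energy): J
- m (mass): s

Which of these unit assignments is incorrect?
m

The variable m (mass) should have units kg, not s.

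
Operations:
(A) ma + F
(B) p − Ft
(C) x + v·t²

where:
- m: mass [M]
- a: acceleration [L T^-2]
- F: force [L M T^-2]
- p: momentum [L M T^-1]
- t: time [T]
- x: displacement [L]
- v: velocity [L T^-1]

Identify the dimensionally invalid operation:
(C) x + v·t²

(A) ma + F: ma [L M T^-2] and F [L M T^-2] — same dimensions ✓
(B) p − Ft: p [L M T^-1] and Ft [L M T^-1] — same dimensions ✓
(C) x + v·t²: x [L] and v·t² [L T] — different dimensions cannot be added/subtracted ✗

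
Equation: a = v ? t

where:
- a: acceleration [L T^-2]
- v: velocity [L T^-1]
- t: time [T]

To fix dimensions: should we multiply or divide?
division (÷): a = v ÷ t

a [L T^-2]; v [L T^-1]; t [T].
v × t → [L] ✗
v ÷ t → [L T^-2] ✓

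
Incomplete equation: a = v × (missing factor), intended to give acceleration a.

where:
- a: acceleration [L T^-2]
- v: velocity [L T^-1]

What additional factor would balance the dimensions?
1/t (inverse time), dimensions [T^-1]

a has dimensions [L T^-2] and v has dimensions [L T^-1].
The missing factor must have dimensions [L T^-2] / [L T^-1] = [T^-1], i.e. inverse time (1/t).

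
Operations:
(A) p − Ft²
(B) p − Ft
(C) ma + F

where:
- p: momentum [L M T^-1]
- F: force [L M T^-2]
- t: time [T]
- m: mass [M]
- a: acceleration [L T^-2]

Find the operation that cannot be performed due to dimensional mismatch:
(A) p − Ft²

(A) p − Ft²: p [L M T^-1] and Ft² [L M] — different dimensions cannot be added/subtracted ✗
(B) p − Ft: p [L M T^-1] and Ft [L M T^-1] — same dimensions ✓
(C) ma + F: ma [L M T^-2] and F [L M T^-2] — same dimensions ✓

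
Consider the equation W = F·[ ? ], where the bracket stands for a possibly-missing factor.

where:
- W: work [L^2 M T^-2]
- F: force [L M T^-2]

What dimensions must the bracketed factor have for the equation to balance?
[L] — length (e.g. a distance d)

W has dimensions [L^2 M T^-2]; F has dimensions [L M T^-2].
The bracketed factor must supply [L^2 M T^-2] / [L M T^-2] = [L].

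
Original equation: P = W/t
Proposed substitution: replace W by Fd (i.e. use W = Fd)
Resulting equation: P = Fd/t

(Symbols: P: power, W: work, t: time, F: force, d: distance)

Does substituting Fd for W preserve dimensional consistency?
Yes

[W] = [L^2 M T^-2] and [Fd] = [L^2 M T^-2]. These match, so the substitution replaces a quantity by one of the same dimensions and the result P = Fd/t has LHS [L^2 M T^-3] vs RHS [L^2 M T^-3] — still consistent.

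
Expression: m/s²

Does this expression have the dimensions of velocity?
No

The expression m/s² has dimensions [L T^-2], but velocity has dimensions [L T^-1].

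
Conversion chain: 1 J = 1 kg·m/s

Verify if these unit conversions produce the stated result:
The chain is incorrect (it contains an error).

Incorrect: Joule is kg·m²/s², not kg·m/s (that is momentum)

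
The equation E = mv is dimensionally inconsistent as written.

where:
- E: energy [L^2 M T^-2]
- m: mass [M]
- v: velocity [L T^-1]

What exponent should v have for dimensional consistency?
The exponent of v should be 2: E = mv^2

The LHS E has dimensions [L^2 M T^-2]; v has dimensions [L T^-1].
As written, the RHS mv (exponent 1 on v) has dimensions [L M T^-1], which does not match.
With exponent 2, the RHS mv^2 has dimensions [L^2 M T^-2], matching the LHS.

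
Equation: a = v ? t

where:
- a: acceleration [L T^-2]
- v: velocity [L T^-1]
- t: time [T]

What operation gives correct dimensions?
division (÷): a = v ÷ t

a [L T^-2]; v [L T^-1]; t [T].
v × t → [L] ✗
v ÷ t → [L T^-2] ✓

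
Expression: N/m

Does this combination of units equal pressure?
No

The expression N/m has dimensions [M T^-2], but pressure has dimensions [L^-1 M T^-2].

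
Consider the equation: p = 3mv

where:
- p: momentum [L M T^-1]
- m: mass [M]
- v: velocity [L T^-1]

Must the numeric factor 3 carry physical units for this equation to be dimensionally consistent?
No

p has dimensions [L M T^-1] and mv already has dimensions [L M T^-1], so the equation balances without 3 contributing any dimensions. 3 is a pure (dimensionless) number; changing or removing it would not affect dimensional consistency.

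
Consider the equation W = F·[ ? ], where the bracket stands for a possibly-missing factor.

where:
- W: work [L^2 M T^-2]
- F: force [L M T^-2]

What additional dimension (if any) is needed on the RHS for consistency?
[L] — length (e.g. a distance d)

W has dimensions [L^2 M T^-2]; F has dimensions [L M T^-2].
The bracketed factor must supply [L^2 M T^-2] / [L M T^-2] = [L].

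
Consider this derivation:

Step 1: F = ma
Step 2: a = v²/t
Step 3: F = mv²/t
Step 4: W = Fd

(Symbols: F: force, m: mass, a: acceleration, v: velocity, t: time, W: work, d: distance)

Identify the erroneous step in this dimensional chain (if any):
Step 2

Step 1: F = ma → LHS [L M T^-2], RHS [L M T^-2] ✓
Step 2: a = v²/t → LHS [L T^-2], RHS [L^2 T^-3] ✗

The first dimensional inconsistency appears in step 2: a = v²/t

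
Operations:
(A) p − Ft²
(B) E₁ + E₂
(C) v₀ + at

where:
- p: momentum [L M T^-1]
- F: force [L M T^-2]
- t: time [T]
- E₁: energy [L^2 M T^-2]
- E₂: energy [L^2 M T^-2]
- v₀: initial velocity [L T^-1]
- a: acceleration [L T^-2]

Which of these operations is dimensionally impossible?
(A) p − Ft²

(A) p − Ft²: p [L M T^-1] and Ft² [L M] — different dimensions cannot be added/subtracted ✗
(B) E₁ + E₂: E₁ [L^2 M T^-2] and E₂ [L^2 M T^-2] — same dimensions ✓
(C) v₀ + at: v₀ [L T^-1] and at [L T^-1] — same dimensions ✓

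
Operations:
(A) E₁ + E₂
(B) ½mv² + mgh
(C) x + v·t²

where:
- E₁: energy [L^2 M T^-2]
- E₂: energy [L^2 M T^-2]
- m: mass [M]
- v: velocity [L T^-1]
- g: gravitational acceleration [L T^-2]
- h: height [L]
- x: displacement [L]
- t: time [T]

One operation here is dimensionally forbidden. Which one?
(C) x + v·t²

(A) E₁ + E₂: E₁ [L^2 M T^-2] and E₂ [L^2 M T^-2] — same dimensions ✓
(B) ½mv² + mgh: ½mv² [L^2 M T^-2] and mgh [L^2 M T^-2] — same dimensions ✓
(C) x + v·t²: x [L] and v·t² [L T] — different dimensions cannot be added/subtracted ✗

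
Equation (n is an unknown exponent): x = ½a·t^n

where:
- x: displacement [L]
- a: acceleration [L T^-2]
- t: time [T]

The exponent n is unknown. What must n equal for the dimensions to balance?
n = 2

x has dimensions [L]; t has dimensions [T].
The rest of the RHS has dimensions [L T^-2], so t^n must supply [T^2].
With n = 2: ½a·t^2 has dimensions [L], matching the LHS ✓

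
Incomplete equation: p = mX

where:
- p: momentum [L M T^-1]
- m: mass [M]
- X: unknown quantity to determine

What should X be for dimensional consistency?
X = v (velocity), dimensions [L T^-1]

p has dimensions [L M T^-1]; the rest of the RHS (m) has dimensions [M].
So X must have dimensions [L T^-1] — X = v (velocity).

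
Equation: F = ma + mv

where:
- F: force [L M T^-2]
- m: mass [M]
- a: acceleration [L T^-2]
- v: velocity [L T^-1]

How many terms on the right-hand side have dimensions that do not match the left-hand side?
1

LHS F: [L M T^-2]
- ma: [L M T^-2] ✓
- mv: [L M T^-1] ✗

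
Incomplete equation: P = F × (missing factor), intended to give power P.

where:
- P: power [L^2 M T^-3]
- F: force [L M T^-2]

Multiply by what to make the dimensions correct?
v (velocity), dimensions [L T^-1]

P has dimensions [L^2 M T^-3] and F has dimensions [L M T^-2].
The missing factor must have dimensions [L^2 M T^-3] / [L M T^-2] = [L T^-1], i.e. velocity (v).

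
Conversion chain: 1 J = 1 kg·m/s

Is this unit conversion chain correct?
The chain is incorrect (it contains an error).

Incorrect: Joule is kg·m²/s², not kg·m/s (that is momentum)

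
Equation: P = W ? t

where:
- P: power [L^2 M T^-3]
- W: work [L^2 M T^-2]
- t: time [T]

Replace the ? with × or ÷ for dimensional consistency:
division (÷): P = W ÷ t

P [L^2 M T^-3]; W [L^2 M T^-2]; t [T].
W × t → [L^2 M T^-1] ✗
W ÷ t → [L^2 M T^-3] ✓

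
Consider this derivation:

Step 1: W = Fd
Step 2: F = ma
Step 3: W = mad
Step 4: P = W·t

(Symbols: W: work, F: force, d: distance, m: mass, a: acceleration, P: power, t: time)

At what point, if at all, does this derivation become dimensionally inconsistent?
Step 4

Step 1: W = Fd → LHS [L^2 M T^-2], RHS [L^2 M T^-2] ✓
Step 2: F = ma → LHS [L M T^-2], RHS [L M T^-2] ✓
Step 3: W = mad → LHS [L^2 M T^-2], RHS [L^2 M T^-2] ✓
Step 4: P = W·t → LHS [L^2 M T^-3], RHS [L^2 M T^-1] ✗

The first dimensional inconsistency appears in step 4: P = W·t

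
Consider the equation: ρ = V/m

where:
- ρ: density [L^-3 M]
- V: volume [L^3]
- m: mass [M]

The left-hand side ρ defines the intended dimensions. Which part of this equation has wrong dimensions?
The right-hand side term V/m

ρ has dimensions [L^-3 M], but V/m has dimensions [L^3 M^-1], so the term V/m is dimensionally wrong for ρ.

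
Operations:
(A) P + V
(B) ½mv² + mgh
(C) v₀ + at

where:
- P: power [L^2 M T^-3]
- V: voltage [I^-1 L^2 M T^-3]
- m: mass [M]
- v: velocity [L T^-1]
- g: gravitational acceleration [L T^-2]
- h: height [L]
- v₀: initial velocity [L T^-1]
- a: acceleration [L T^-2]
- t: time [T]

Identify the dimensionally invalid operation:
(A) P + V

(A) P + V: P [L^2 M T^-3] and V [I^-1 L^2 M T^-3] — different dimensions cannot be added/subtracted ✗
(B) ½mv² + mgh: ½mv² [L^2 M T^-2] and mgh [L^2 M T^-2] — same dimensions ✓
(C) v₀ + at: v₀ [L T^-1] and at [L T^-1] — same dimensions ✓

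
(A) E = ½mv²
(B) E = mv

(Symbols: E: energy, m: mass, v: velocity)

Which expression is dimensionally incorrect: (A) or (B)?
(B)

(A) E = ½mv²: LHS [L^2 M T^-2], RHS [L^2 M T^-2] ✓
(B) E = mv: LHS [L^2 M T^-2], RHS [L M T^-1] ✗

Expression (B) E = mv is dimensionally incorrect.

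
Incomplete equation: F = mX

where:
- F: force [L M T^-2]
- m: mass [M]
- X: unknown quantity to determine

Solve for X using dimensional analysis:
X = a (acceleration), dimensions [L T^-2]

F has dimensions [L M T^-2]; the rest of the RHS (m) has dimensions [M].
So X must have dimensions [L T^-2] — X = a (acceleration).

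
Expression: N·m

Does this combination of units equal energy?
Yes

The expression N·m has dimensions [L^2 M T^-2], which is exactly energy [L^2 M T^-2].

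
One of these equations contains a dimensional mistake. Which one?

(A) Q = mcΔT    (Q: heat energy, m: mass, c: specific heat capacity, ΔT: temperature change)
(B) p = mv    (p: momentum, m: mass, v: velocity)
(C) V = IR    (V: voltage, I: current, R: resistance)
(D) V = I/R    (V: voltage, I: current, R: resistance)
(D) V = I/R

The equation (D) V = I/R is dimensionally incorrect.

LHS (V): [I^-1 L^2 M T^-3]
RHS (I/R): [I^3 L^-2 M^-1 T^3] ✗

The dimensions do not match. The other three equations balance.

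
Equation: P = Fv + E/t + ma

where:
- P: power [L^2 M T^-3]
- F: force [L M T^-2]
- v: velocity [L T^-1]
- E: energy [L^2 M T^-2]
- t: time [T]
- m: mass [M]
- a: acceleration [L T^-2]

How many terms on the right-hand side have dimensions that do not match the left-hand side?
1

LHS P: [L^2 M T^-3]
- Fv: [L^2 M T^-3] ✓
- E/t: [L^2 M T^-3] ✓
- ma: [L M T^-2] ✗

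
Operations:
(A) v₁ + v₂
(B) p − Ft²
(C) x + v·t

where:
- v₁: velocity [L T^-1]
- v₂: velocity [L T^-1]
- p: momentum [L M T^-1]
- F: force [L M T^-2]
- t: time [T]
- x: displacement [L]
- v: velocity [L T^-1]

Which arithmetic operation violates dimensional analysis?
(B) p − Ft²

(A) v₁ + v₂: v₁ [L T^-1] and v₂ [L T^-1] — same dimensions ✓
(B) p − Ft²: p [L M T^-1] and Ft² [L M] — different dimensions cannot be added/subtracted ✗
(C) x + v·t: x [L] and v·t [L] — same dimensions ✓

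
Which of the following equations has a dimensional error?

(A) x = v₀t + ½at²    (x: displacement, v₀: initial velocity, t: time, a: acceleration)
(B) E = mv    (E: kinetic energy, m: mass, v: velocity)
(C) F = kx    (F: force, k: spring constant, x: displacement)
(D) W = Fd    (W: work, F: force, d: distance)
(B) E = mv

The equation (B) E = mv is dimensionally incorrect.

LHS (E): [L^2 M T^-2]
RHS (mv): [L M T^-1] ✗

The dimensions do not match. The other three equations balance.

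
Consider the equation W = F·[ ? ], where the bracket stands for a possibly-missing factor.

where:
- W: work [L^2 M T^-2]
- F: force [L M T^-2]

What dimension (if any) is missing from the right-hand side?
[L] — length (e.g. a distance d)

W has dimensions [L^2 M T^-2]; F has dimensions [L M T^-2].
The bracketed factor must supply [L^2 M T^-2] / [L M T^-2] = [L].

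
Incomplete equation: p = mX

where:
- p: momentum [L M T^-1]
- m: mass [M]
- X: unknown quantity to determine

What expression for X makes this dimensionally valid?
X = v (velocity), dimensions [L T^-1]

p has dimensions [L M T^-1]; the rest of the RHS (m) has dimensions [M].
So X must have dimensions [L T^-1] — X = v (velocity).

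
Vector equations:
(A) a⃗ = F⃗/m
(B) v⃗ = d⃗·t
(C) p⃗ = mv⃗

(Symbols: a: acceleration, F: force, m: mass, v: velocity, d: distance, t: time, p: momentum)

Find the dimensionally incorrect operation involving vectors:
(B) v⃗ = d⃗·t

(A) a⃗ = F⃗/m: LHS [L T^-2], RHS [L T^-2] ✓ — force (vector) divided by mass (scalar)
(B) v⃗ = d⃗·t: LHS [L T^-1], RHS [L T] ✗ — velocity is displacement per time; should be d⃗/t
(C) p⃗ = mv⃗: LHS [L M T^-1], RHS [L M T^-1] ✓ — mass (scalar) times velocity (vector)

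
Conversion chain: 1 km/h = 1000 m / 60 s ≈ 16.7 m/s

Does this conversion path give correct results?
The chain is incorrect (it contains an error).

Incorrect: 1 h = 3600 s, not 60 s (1 km/h ≈ 0.278 m/s)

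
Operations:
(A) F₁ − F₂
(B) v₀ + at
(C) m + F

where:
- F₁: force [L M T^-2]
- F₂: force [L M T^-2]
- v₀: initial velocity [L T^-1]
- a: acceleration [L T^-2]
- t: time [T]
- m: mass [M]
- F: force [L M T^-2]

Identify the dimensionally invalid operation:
(C) m + F

(A) F₁ − F₂: F₁ [L M T^-2] and F₂ [L M T^-2] — same dimensions ✓
(B) v₀ + at: v₀ [L T^-1] and at [L T^-1] — same dimensions ✓
(C) m + F: m [M] and F [L M T^-2] — different dimensions cannot be added/subtracted ✗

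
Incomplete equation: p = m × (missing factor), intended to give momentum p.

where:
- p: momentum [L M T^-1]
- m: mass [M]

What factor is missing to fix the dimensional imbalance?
v (velocity), dimensions [L T^-1]

p has dimensions [L M T^-1] and m has dimensions [M].
The missing factor must have dimensions [L M T^-1] / [M] = [L T^-1], i.e. velocity (v).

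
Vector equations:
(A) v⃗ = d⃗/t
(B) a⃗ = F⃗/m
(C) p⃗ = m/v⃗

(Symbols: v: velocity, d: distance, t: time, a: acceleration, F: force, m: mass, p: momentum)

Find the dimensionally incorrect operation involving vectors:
(C) p⃗ = m/v⃗

(A) v⃗ = d⃗/t: LHS [L T^-1], RHS [L T^-1] ✓ — displacement (vector) divided by time (scalar)
(B) a⃗ = F⃗/m: LHS [L T^-2], RHS [L T^-2] ✓ — force (vector) divided by mass (scalar)
(C) p⃗ = m/v⃗: LHS [L M T^-1], RHS [L^-1 M T] ✗ — momentum is mass times velocity; should be mv⃗ (and division by a vector is undefined)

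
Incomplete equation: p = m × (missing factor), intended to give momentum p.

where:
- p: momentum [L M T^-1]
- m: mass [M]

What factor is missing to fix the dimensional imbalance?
v (velocity), dimensions [L T^-1]

p has dimensions [L M T^-1] and m has dimensions [M].
The missing factor must have dimensions [L M T^-1] / [M] = [L T^-1], i.e. velocity (v).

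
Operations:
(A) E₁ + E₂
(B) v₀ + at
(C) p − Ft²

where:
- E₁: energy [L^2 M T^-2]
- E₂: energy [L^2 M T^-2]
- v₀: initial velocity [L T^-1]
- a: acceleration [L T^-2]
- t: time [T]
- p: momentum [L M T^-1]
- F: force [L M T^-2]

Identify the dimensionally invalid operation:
(C) p − Ft²

(A) E₁ + E₂: E₁ [L^2 M T^-2] and E₂ [L^2 M T^-2] — same dimensions ✓
(B) v₀ + at: v₀ [L T^-1] and at [L T^-1] — same dimensions ✓
(C) p − Ft²: p [L M T^-1] and Ft² [L M] — different dimensions cannot be added/subtracted ✗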